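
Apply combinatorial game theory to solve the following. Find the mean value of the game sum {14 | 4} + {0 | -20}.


G1 = {14 | 4}, G2 = {0 | -20}
Each is a switch {a | b} with numbers a > b; its mean value is (a + b)/2, and mean value is additive over game sums: m(G1 + G2) = m(G1) + m(G2).
Mean of G1 = (14 + (4))/2 = 18/2 = 9
Mean of G2 = (0 + (-20))/2 = -20/2 = -10
Mean of G1 + G2 = 9 + -10 = -1

-1


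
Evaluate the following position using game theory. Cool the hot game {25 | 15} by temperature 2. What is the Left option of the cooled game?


Original game: {25 | 15} (a switch {a | b} with a > b).
Cooling by t (for t below the temperature (a - b)/2 = 5) taxes each move by t: {a | b} cooled by t is {a - t | b + t}.
Cooling amount: t = 2
Cooled Left option: 25 - 2 = 23
Cooled Right option: 15 + 2 = 17
Cooled game: {23 | 17}
Left option = 23

23


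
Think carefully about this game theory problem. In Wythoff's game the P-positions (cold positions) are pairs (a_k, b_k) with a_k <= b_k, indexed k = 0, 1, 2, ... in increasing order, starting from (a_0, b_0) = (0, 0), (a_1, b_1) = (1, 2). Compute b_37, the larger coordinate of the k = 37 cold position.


By Wythoff's theorem, a_k = floor(k * phi) and b_k = floor(k * phi^2) = a_k + k, where phi = (1 + sqrt(5))/2 is the golden ratio.
phi = (1 + sqrt(5))/2 = 1.618034
phi^2 = phi + 1 = 2.618034
k = 37
k * phi^2 = 37 * 2.618034 = 96.867258
b_37 = floor(k * phi^2) = 96 (check: a_37 + k = 59 + 37 = 96)

96


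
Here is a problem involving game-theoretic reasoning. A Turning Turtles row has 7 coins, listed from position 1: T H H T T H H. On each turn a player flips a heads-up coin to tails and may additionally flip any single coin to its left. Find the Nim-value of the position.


Coins: T H H T T H H
Key fact: a single head at position k behaves exactly like a Nim heap of size k (turning it to T and optionally flipping a coin at j < k corresponds to moving the heap from k to j, or to 0), and heads combine as a disjunctive sum (two heads at the same place would cancel, matching j XOR j = 0). So the Nim-value is the XOR of the 1-indexed positions of the heads.
Face-up positions (1-indexed): [2, 3, 6, 7]
XOR 0 with 2: 0 XOR 2 = 2
XOR 2 with 3: 2 XOR 3 = 1
XOR 1 with 6: 1 XOR 6 = 7
XOR 7 with 7: 7 XOR 7 = 0
Nim-value = 0

0


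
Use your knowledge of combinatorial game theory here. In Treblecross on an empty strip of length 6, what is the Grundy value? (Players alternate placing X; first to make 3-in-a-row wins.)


Treblecross: place X on empty cells; 3-in-a-row wins.
Playing within two cells of an existing X lets the opponent win at once, so sensible play treats the cells i-2..i+2 around each X as dead. The player left with no safe cell loses, so this is a normal-play take-away game on strips of safe cells.
Placing X at cell i (0-indexed) of a strip of k safe cells leaves independent strips of sizes max(0, i-2) and max(0, k-i-3). Hence G(k) = mex{ G(max(0,i-2)) XOR G(max(0,k-i-3)) : 0 <= i < k }, with G(0) = 0.
G(1): splits (0,0):0^0=0 -> mex({0}) = 1
G(2): splits (0,0):0^0=0 -> mex({0}) = 1
G(3): splits (0,0):0^0=0 -> mex({0}) = 1
G(4): splits (0,1):0^1=1 (0,0):0^0=0 -> mex({0, 1}) = 2
G(5): splits (0,2):0^1=1 (0,1):0^1=1 (0,0):0^0=0 -> mex({0, 1}) = 2
G(6) = mex({1}) = 0
Therefore G(6) = 0.

0


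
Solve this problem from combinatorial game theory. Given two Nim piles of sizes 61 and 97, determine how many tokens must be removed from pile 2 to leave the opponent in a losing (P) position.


Piles: 61 and 97
Current XOR: 61 XOR 97 = 92 (non-zero, so this is an N-position).
To make the XOR zero, we need to find a move that balances the piles.
For pile 2 (size 97): target = 97 XOR 92 = 61
We reduce pile 2 from 97 to 61.
Tokens removed: 97 - 61 = 36
Verification: 61 XOR 61 = 0

36


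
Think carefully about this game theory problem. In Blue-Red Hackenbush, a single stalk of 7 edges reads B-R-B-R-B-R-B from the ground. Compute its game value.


Edges (from ground): B-R-B-R-B-R-B
By Berlekamp's sign-expansion rule, a Blue-Red Hackenbush stalk has the value of the surreal number whose sign sequence is the edge sequence with B -> + and R -> -.
Sign sequence: +-+-+-+
Trace the sign expansion in the surreal number tree, starting from 0:
Edge 1: B (sign +) -> bounds (0, +inf), value = 1
Edge 2: R (sign -) -> bounds (0, 1), value = 1/2
Edge 3: B (sign +) -> bounds (1/2, 1), value = 3/4
Edge 4: R (sign -) -> bounds (1/2, 3/4), value = 5/8
Edge 5: B (sign +) -> bounds (5/8, 3/4), value = 11/16
Edge 6: R (sign -) -> bounds (5/8, 11/16), value = 21/32
Edge 7: B (sign +) -> bounds (21/32, 11/16), value = 43/64
Game value = 43/64

43/64


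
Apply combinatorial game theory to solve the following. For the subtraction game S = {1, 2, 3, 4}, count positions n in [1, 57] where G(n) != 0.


Subtraction set S = {1, 2, 3, 4}, so G(n) = n mod 5.
G(n) = 0 when n is a multiple of 5.
Multiples of 5 in [1, 57]: 11
N-positions (nonzero Grundy) = 57 - 11 = 46

46


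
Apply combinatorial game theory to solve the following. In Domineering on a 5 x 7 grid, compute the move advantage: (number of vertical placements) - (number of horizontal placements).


Board is 5 x 7 (rows x cols).
Left (vertical) placements: (rows-1) * cols = 4 * 7 = 28
Right (horizontal) placements: rows * (cols-1) = 5 * 6 = 30
Advantage = Left - Right = 28 - 30 = -2

-2


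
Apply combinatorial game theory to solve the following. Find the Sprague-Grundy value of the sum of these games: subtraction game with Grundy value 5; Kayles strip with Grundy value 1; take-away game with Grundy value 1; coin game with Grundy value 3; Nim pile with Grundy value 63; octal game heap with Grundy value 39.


By the Sprague-Grundy theorem, the Grundy value of a sum of games is the XOR of individual Grundy values.
subtraction game: Grundy value = 5. Running XOR: 0 XOR 5 = 5
Kayles strip: Grundy value = 1. Running XOR: 5 XOR 1 = 4
take-away game: Grundy value = 1. Running XOR: 4 XOR 1 = 5
coin game: Grundy value = 3. Running XOR: 5 XOR 3 = 6
Nim pile: Grundy value = 63. Running XOR: 6 XOR 63 = 57
octal game heap: Grundy value = 39. Running XOR: 57 XOR 39 = 30
The combined Grundy value is 30.

30


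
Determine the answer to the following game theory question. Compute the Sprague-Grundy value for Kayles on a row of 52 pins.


Kayles: a move removes 1 or 2 adjacent pins from a contiguous row.
Removing pins from a row of k leaves two independent rows (a, b) with a + b = k - 1 (one pin) or a + b = k - 2 (two pins); an end removal gives a = 0.
By Sprague-Grundy, G(k) = mex{ G(a) XOR G(b) } over all these splits. G(0) = 0.
G(1): splits (0,0):0^0=0 -> mex({0}) = 1
G(2): splits (0,1):0^1=1 (0,0):0^0=0 -> mex({0, 1}) = 2
G(3): splits (0,2):0^2=2 (1,1):1^1=0 (0,1):0^1=1 -> mex({0, 1, 2}) = 3
G(4): splits (0,3):0^3=3 (1,2):1^2=3 (0,2):0^2=2 (1,1):1^1=0 -> mex({0, 2, 3}) = 1
G(5): splits (0,4):0^1=1 (1,3):1^3=2 (2,2):2^2=0 (0,3):0^3=3 (1,2):1^2=3 -> mex({0, 1, 2, 3}) = 4
G(6) = mex({0, 1, 2, 4}) = 3
G(7) = mex({0, 1, 3, 4, 5}) = 2
G(8) = mex({0, 2, 3, 5, 6}) = 1
G(9) = mex({0, 1, 2, 3, 6, 7}) = 4
G(10) = mex({0, 1, 3, 4, 5, 7}) = 2
G(11) = mex({0, 1, 2, 3, 4, 5}) = 6
G(12) = mex({0, 1, 2, 3, 5, 6, 7}) = 4
G(13) = mex({0, 2, 3, 4, 6, 7}) = 1
G(14) = mex({0, 1, 4, 5, 6, 7}) = 2
G(15) = mex({0, 1, 2, 3, 4, 5, 6}) = 7
G(16) = mex({0, 2, 3, 5, 6, 7}) = 1
G(17) = mex({0, 1, 2, 3, 5, 6, 7}) = 4
G(18) = mex({0, 1, 2, 4, 5, 6}) = 3
G(19) = mex({0, 1, 3, 4, 5, 7}) = 2
G(20) = mex({0, 2, 3, 4, 5, 6, 7}) = 1
G(21) = mex({0, 1, 2, 3, 5, 6, 7}) = 4
G(22) = mex({0, 1, 2, 3, 4, 5, 7}) = 6
G(23) = mex({0, 1, 2, 3, 4, 5, 6}) = 7
G(24) = mex({0, 1, 2, 3, 5, 6, 7}) = 4
G(25) = mex({0, 2, 3, 4, 6, 7}) = 1
G(26) = mex({0, 1, 3, 4, 5, 6, 7}) = 2
G(27) = mex({0, 1, 2, 3, 4, 5, 6, 7}) = 8
G(28) = mex({0, 1, 2, 3, 4, 6, 7, 8}) = 5
G(29) = mex({0, 1, 2, 3, 5, 6, 7, 8, 9}) = 4
G(30) = mex({0, 1, 2, 3, 4, 5, 6, 9, 10}) = 7
G(31) = mex({0, 1, 3, 4, 5, 7, 10, 11}) = 2
G(32) = mex({0, 2, 3, 4, 5, 6, 7, 9, 11}) = 1
G(33) = mex({0, 1, 2, 3, 4, 5, 6, 7, 9, 12}) = 8
G(34) = mex({0, 1, 2, 3, 4, 5, 7, 8, 11, 12}) = 6
G(35) = mex({0, 1, 2, 3, 4, 5, 6, 8, 9, 10, 11}) = 7
G(36) = mex({0, 1, 2, 3, 5, 6, 7, 9, 10}) = 4
G(37) = mex({0, 2, 3, 4, 6, 7, 9, 10, 11, 12}) = 1
G(38) = mex({0, 1, 3, 4, 5, 6, 7, 9, 10, 11, 12}) = 2
G(39) = mex({0, 1, 2, 4, 5, 6, 7, 9, 10, 12, 14}) = 3
G(40) = mex({0, 2, 3, 4, 6, 7, 11, 12, 14}) = 1
G(41) = mex({0, 1, 2, 3, 5, 6, 7, 9, 10, 11, 12}) = 4
G(42) = mex({0, 1, 2, 3, 4, 5, 6, 9, 10}) = 7
G(43) = mex({0, 1, 3, 4, 5, 7, 9, 10, 12, 15}) = 2
G(44) = mex({0, 2, 3, 4, 5, 6, 7, 9, 10, 12, 15}) = 1
G(45) = mex({0, 1, 2, 3, 4, 5, 6, 7, 9, 10, 12, 14}) = 8
G(46) = mex({0, 1, 3, 4, 5, 7, 8, 11, 12, 14}) = 2
G(47) = mex({0, 1, 2, 3, 4, 5, 6, 8, 9, 10, 11, 12}) = 7
G(48) = mex({0, 1, 2, 3, 5, 6, 7, 9, 10}) = 4
G(49) = mex({0, 2, 3, 4, 6, 7, 9, 10, 11, 12, 15}) = 1
G(50) = mex({0, 1, 4, 5, 6, 7, 9, 11, 12, 14, 15}) = 2
G(51) = mex({0, 1, 2, 3, 4, 5, 6, 7, 9, 12, 14, 15}) = 8
G(52) = mex({0, 2, 3, 4, 5, 6, 7, 8, 11, 12, 15}) = 1
Therefore G(52) = 1.

1


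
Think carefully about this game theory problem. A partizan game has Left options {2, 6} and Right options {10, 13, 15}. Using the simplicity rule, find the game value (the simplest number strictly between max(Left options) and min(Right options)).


Left options: {2, 6}, max = 6
Right options: {10, 13, 15}, min = 10
All options are numbers and max(Left) < min(Right), so by the simplicity theorem the value is the simplest (earliest-born) number strictly between 6 and 10.
Integers 7 through 9 all lie strictly between 6 and 10.
Among integers, the simplest (lowest birthday = smallest |n|; 0 is born on day 0, +-n on day n) is 7.
No non-integer in the interval can be simpler: if x is a non-integer in the interval, then floor(x) or ceil(x) also lies in the interval (the interval contains an integer), and both are proper prefixes of x's sign expansion, i.e. born earlier. So the game value is 7.
Game value = 7

7


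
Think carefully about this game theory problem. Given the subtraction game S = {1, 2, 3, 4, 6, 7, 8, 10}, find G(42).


The subtraction set is S = {1, 2, 3, 4, 6, 7, 8, 10}.
G(k) = mex{ G(k - s) : s in S, s <= k }. We compute iteratively: G(0) = 0.
G(1) = mex({0}) = 1
G(2) = mex({0, 1}) = 2
G(3) = mex({0, 1, 2}) = 3
G(4) = mex({0, 1, 2, 3}) = 4
G(5) = mex({1, 2, 3, 4}) = 0
G(6) = mex({0, 2, 3, 4}) = 1
G(7) = mex({0, 1, 3, 4}) = 2
G(8) = mex({0, 1, 2, 4}) = 3
G(9) = mex({0, 1, 2, 3}) = 4
G(10) = mex({0, 1, 2, 3, 4}) = 5
G(11) = mex({0, 1, 2, 3, 4, 5}) = 6
G(12) = mex({0, 1, 2, 3, 4, 5, 6}) = 7
G(13) = mex({0, 1, 2, 3, 4, 5, 6, 7}) = 8
G(14) = mex({1, 2, 3, 4, 5, 6, 7, 8}) = 0
G(15) = mex({0, 2, 3, 4, 6, 7, 8}) = 1
G(16) = mex({0, 1, 3, 4, 5, 7, 8}) = 2
G(17) = mex({0, 1, 2, 4, 5, 6, 8}) = 3
G(18) = mex({0, 1, 2, 3, 5, 6, 7}) = 4
G(19) = mex({1, 2, 3, 4, 6, 7, 8}) = 0
G(20) = mex({0, 2, 3, 4, 5, 7, 8}) = 1
G(21) = mex({0, 1, 3, 4, 6, 8}) = 2
G(22) = mex({0, 1, 2, 4, 7}) = 3
G(23) = mex({0, 1, 2, 3, 8}) = 4
Observe that G(14)..G(23) = 0, 1, 2, 3, 4, 0, 1, 2, 3, 4 repeats G(0)..G(9) = 0, 1, 2, 3, 4, 0, 1, 2, 3, 4.
For k >= max(S) = 10, G(k) is determined by the previous 10 values G(k-10)..G(k-1); a window of 10 consecutive values has recurred shifted by 14, so by induction G(k + 14) = G(k) for all k >= 0: the sequence is periodic from the start with period 14.
One period: G(0..13) = 0, 1, 2, 3, 4, 0, 1, 2, 3, 4, 5, 6, 7, 8.
42 mod 14 = 0, so G(42) = G(0) = 0.

0


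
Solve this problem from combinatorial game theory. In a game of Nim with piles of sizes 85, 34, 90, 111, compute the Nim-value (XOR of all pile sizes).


We need the XOR (exclusive or) of all pile sizes.
After XOR-ing pile 1 (size 85): 0 XOR 85 = 85
After XOR-ing pile 2 (size 34): 85 XOR 34 = 119
After XOR-ing pile 3 (size 90): 119 XOR 90 = 45
After XOR-ing pile 4 (size 111): 45 XOR 111 = 66
The Nim-value of this position is 66.

66


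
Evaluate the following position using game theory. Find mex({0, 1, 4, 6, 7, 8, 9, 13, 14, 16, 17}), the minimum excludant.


Set = {0, 1, 4, 6, 7, 8, 9, 13, 14, 16, 17}
0 is in the set.
1 is in the set.
2 is NOT in the set. This is the mex.
mex = 2

2


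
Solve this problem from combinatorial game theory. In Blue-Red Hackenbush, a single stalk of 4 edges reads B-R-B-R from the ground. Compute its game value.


Edges (from ground): B-R-B-R
By Berlekamp's sign-expansion rule, a Blue-Red Hackenbush stalk has the value of the surreal number whose sign sequence is the edge sequence with B -> + and R -> -.
Sign sequence: +-+-
Trace the sign expansion in the surreal number tree, starting from 0:
Edge 1: B (sign +) -> bounds (0, +inf), value = 1
Edge 2: R (sign -) -> bounds (0, 1), value = 1/2
Edge 3: B (sign +) -> bounds (1/2, 1), value = 3/4
Edge 4: R (sign -) -> bounds (1/2, 3/4), value = 5/8
Game value = 5/8

5/8


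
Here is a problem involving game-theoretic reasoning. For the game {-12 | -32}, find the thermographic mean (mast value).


Game = {-12 | -32}, a switch {a | b} with numbers a > b.
Its thermograph has left wall a - t and right wall b + t, which meet at t = (a - b)/2, where both equal (a + b)/2. So the mast (mean value) is at (a + b)/2.
Mean = (-12 + (-32))/2 = -44/2 = -22

-22


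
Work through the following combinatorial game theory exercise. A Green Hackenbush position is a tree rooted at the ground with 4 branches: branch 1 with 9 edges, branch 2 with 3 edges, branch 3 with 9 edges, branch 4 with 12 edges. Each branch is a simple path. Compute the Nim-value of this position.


The tree has 4 branches from the ground vertex.
In Green Hackenbush, the Nim-value of a simple path of length k is k.
Branch 1: length 9, Nim-value = 9
Branch 2: length 3, Nim-value = 3
Branch 3: length 9, Nim-value = 9
Branch 4: length 12, Nim-value = 12
Total Nim-value = XOR of all branch values:
0 XOR 9 = 9
9 XOR 3 = 10
10 XOR 9 = 3
3 XOR 12 = 15
Nim-value of the tree = 15

15


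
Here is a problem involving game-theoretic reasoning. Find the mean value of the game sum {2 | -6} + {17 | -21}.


G1 = {2 | -6}, G2 = {17 | -21}
Each is a switch {a | b} with numbers a > b; its mean value is (a + b)/2, and mean value is additive over game sums: m(G1 + G2) = m(G1) + m(G2).
Mean of G1 = (2 + (-6))/2 = -4/2 = -2
Mean of G2 = (17 + (-21))/2 = -4/2 = -2
Mean of G1 + G2 = -2 + -2 = -4

-4


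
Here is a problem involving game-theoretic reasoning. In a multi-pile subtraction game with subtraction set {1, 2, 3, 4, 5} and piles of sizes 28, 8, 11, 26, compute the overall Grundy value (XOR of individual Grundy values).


Subtraction set: {1, 2, 3, 4, 5}
For this subtraction set, G(n) = n mod 6 (period = max + 1 = 6).
Pile 1 (size 28): G(28) = 28 mod 6 = 4
Pile 2 (size 8): G(8) = 8 mod 6 = 2
Pile 3 (size 11): G(11) = 11 mod 6 = 5
Pile 4 (size 26): G(26) = 26 mod 6 = 2
Total Grundy value = XOR of all: 4 XOR 2 XOR 5 XOR 2 = 1

1


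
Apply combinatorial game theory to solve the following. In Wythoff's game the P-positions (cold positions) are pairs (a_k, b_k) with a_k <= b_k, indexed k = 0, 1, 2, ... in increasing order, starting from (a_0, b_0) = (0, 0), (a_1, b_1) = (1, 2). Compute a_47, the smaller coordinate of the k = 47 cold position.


By Wythoff's theorem, a_k = floor(k * phi) and b_k = floor(k * phi^2) = a_k + k, where phi = (1 + sqrt(5))/2 is the golden ratio.
phi = (1 + sqrt(5))/2 = 1.618034
k = 47
k * phi = 47 * 1.618034 = 76.047597
a_47 = floor(k * phi) = 76

76


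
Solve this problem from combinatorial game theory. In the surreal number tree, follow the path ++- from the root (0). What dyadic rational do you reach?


Sign expansion: ++-
Rule: track bounds (lo, hi), initially (-inf, +inf). On '+', the current value becomes lo and we move to the simplest number in (value, hi): value + 1 if hi = +inf, otherwise the midpoint (value + hi)/2. On '-', the current value becomes hi and we move to value - 1 if lo = -inf, otherwise the midpoint (lo + value)/2.
Start at 0.
Step 1: sign = +, move right. Bounds: (0, +inf). Value = 1
Step 2: sign = +, move right. Bounds: (1, +inf). Value = 2
Step 3: sign = -, move left. Bounds: (1, 2). Value = 3/2
The surreal number with sign expansion ++- is 3/2.

3/2


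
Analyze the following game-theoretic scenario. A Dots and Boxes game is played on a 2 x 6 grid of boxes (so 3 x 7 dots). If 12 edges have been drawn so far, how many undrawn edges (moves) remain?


Grid: 2 x 6 boxes, i.e. 3 rows and 7 columns of dots.
Horizontal edges: (rows + 1) * cols = 3 * 6 = 18
Vertical edges: rows * (cols + 1) = 2 * 7 = 14
Total edges: 18 + 14 = 32
Edges drawn: 12
Remaining: 32 - 12 = 20

20


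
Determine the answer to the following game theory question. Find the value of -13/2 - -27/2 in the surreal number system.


x = -13/2, y = -27/2
Converting to common denominator: 2
x = -13/2, y = -27/2
x - y = -13/2 - -27/2 = 7

7


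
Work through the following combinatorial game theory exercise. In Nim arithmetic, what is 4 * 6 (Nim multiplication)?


Nim multiplication is bilinear over XOR: (u XOR v) * w = (u*w) XOR (v*w).
So we split each operand into its bit components and XOR the pairwise Nim products.
4 = 4 (as XOR of powers of 2).
6 = 2 + 4 (as XOR of powers of 2).
Using the standard Nim-product table on single bits:
  2*2 = 3,   2*4 = 8,   2*8 = 12,
  4*4 = 6,   4*8 = 11,  8*8 = 13,
and  1*x = x (identity), k*l = l*k (commutative).
Pairwise Nim products:
  4 * 2 = 8
  4 * 4 = 6
XOR them: 8 XOR 6 = 14.
Result: 4 * 6 = 14 (in Nim).

14


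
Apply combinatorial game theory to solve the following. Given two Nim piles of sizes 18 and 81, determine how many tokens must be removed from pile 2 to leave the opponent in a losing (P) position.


Piles: 18 and 81
Current XOR: 18 XOR 81 = 67 (non-zero, so this is an N-position).
To make the XOR zero, we need to find a move that balances the piles.
For pile 2 (size 81): target = 81 XOR 67 = 18
We reduce pile 2 from 81 to 18.
Tokens removed: 81 - 18 = 63
Verification: 18 XOR 18 = 0

63


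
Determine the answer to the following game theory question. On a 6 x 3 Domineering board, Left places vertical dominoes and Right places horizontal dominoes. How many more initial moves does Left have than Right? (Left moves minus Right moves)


Board is 6 x 3 (rows x cols).
Left (vertical) placements: (rows-1) * cols = 5 * 3 = 15
Right (horizontal) placements: rows * (cols-1) = 6 * 2 = 12
Advantage = Left - Right = 15 - 12 = 3

3


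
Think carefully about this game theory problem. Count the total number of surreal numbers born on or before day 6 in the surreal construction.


Day 0: {|} = 0 is born. Count = 1.
Day n: the number of surreal numbers born by day n is 2^(n+1) - 1.
By day 0: 2^1 - 1 = 1
By day 1: 2^2 - 1 = 3
By day 2: 2^3 - 1 = 7
By day 3: 2^4 - 1 = 15
By day 4: 2^5 - 1 = 31
By day 5: 2^6 - 1 = 63
By day 6: 2^7 - 1 = 127
By day 6: 127 surreal numbers.

127


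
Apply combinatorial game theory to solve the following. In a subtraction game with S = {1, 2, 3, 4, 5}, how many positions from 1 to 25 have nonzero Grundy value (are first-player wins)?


Subtraction set S = {1, 2, 3, 4, 5}, so G(n) = n mod 6.
G(n) = 0 when n is a multiple of 6.
Multiples of 6 in [1, 25]: 4
N-positions (nonzero Grundy) = 25 - 4 = 21

21


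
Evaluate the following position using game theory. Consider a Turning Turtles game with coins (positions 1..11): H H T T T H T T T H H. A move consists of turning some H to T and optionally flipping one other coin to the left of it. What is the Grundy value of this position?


Coins: H H T T T H T T T H H
Key fact: a single head at position k behaves exactly like a Nim heap of size k (turning it to T and optionally flipping a coin at j < k corresponds to moving the heap from k to j, or to 0), and heads combine as a disjunctive sum (two heads at the same place would cancel, matching j XOR j = 0). So the Nim-value is the XOR of the 1-indexed positions of the heads.
Face-up positions (1-indexed): [1, 2, 6, 10, 11]
XOR 0 with 1: 0 XOR 1 = 1
XOR 1 with 2: 1 XOR 2 = 3
XOR 3 with 6: 3 XOR 6 = 5
XOR 5 with 10: 5 XOR 10 = 15
XOR 15 with 11: 15 XOR 11 = 4
Nim-value = 4

4


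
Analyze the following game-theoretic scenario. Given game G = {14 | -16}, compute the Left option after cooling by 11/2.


Original game: {14 | -16} (a switch {a | b} with a > b).
Cooling by t (for t below the temperature (a - b)/2 = 15) taxes each move by t: {a | b} cooled by t is {a - t | b + t}.
Cooling amount: t = 11/2
Cooled Left option: 14 - 11/2 = 17/2
Cooled Right option: -16 + 11/2 = -21/2
Cooled game: {17/2 | -21/2}
Left option = 17/2

17/2


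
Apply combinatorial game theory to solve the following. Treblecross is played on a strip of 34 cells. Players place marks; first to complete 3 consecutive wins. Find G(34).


Treblecross: place X on empty cells; 3-in-a-row wins.
Playing within two cells of an existing X lets the opponent win at once, so sensible play treats the cells i-2..i+2 around each X as dead. The player left with no safe cell loses, so this is a normal-play take-away game on strips of safe cells.
Placing X at cell i (0-indexed) of a strip of k safe cells leaves independent strips of sizes max(0, i-2) and max(0, k-i-3). Hence G(k) = mex{ G(max(0,i-2)) XOR G(max(0,k-i-3)) : 0 <= i < k }, with G(0) = 0.
G(1): splits (0,0):0^0=0 -> mex({0}) = 1
G(2): splits (0,0):0^0=0 -> mex({0}) = 1
G(3): splits (0,0):0^0=0 -> mex({0}) = 1
G(4): splits (0,1):0^1=1 (0,0):0^0=0 -> mex({0, 1}) = 2
G(5): splits (0,2):0^1=1 (0,1):0^1=1 (0,0):0^0=0 -> mex({0, 1}) = 2
G(6) = mex({1}) = 0
G(7) = mex({0, 1, 2}) = 3
G(8) = mex({0, 1, 2}) = 3
G(9) = mex({0, 2}) = 1
G(10) = mex({0, 2, 3}) = 1
G(11) = mex({0, 3}) = 1
G(12) = mex({1, 3}) = 0
G(13) = mex({0, 1, 2, 3}) = 4
G(14) = mex({0, 1, 2}) = 3
G(15) = mex({0, 1, 2}) = 3
G(16) = mex({0, 1, 2, 4}) = 3
G(17) = mex({0, 1, 3, 4}) = 2
G(18) = mex({0, 1, 3, 4}) = 2
G(19) = mex({0, 1, 3, 5}) = 2
G(20) = mex({0, 1, 2, 3, 5}) = 4
G(21) = mex({0, 1, 2, 3, 5}) = 4
G(22) = mex({1, 2, 6}) = 0
G(23) = mex({0, 1, 2, 3, 4, 6}) = 5
G(24) = mex({0, 1, 2, 3, 4}) = 5
G(25) = mex({0, 1, 3, 4, 7}) = 2
G(26) = mex({0, 1, 3, 4, 5, 7}) = 2
G(27) = mex({0, 1, 3, 5}) = 2
G(28) = mex({0, 1, 2, 5}) = 3
G(29) = mex({0, 1, 2, 4, 5, 6}) = 3
G(30) = mex({1, 2, 4, 6}) = 0
G(31) = mex({0, 1, 2, 3, 4, 6}) = 5
G(32) = mex({1, 2, 3, 4, 7}) = 0
G(33) = mex({0, 3, 7}) = 1
G(34) = mex({0, 2, 3, 5, 7}) = 1
Therefore G(34) = 1.

1


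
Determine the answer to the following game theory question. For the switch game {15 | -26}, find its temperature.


The game is {15 | -26}, a switch {a | b} with numbers a > b.
Cooling {a | b} by t gives {a - t | b + t}, which stops being hot when a - t = b + t, i.e. at t = (a - b)/2. So the temperature of a switch is (a - b)/2.
Temperature = (Left option - Right option) / 2
= (15 - (-26)) / 2
= 41 / 2
= 41/2

41/2


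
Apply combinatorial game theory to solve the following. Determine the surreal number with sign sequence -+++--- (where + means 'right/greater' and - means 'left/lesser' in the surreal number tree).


Sign expansion: -+++---
Rule: track bounds (lo, hi), initially (-inf, +inf). On '+', the current value becomes lo and we move to the simplest number in (value, hi): value + 1 if hi = +inf, otherwise the midpoint (value + hi)/2. On '-', the current value becomes hi and we move to value - 1 if lo = -inf, otherwise the midpoint (lo + value)/2.
Start at 0.
Step 1: sign = -, move left. Bounds: (-inf, 0). Value = -1
Step 2: sign = +, move right. Bounds: (-1, 0). Value = -1/2
Step 3: sign = +, move right. Bounds: (-1/2, 0). Value = -1/4
Step 4: sign = +, move right. Bounds: (-1/4, 0). Value = -1/8
Step 5: sign = -, move left. Bounds: (-1/4, -1/8). Value = -3/16
Step 6: sign = -, move left. Bounds: (-1/4, -3/16). Value = -7/32
Step 7: sign = -, move left. Bounds: (-1/4, -7/32). Value = -15/64
The surreal number with sign expansion -+++--- is -15/64.

-15/64


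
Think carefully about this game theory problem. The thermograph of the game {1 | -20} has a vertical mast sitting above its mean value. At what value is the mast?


Game = {1 | -20}, a switch {a | b} with numbers a > b.
Its thermograph has left wall a - t and right wall b + t, which meet at t = (a - b)/2, where both equal (a + b)/2. So the mast (mean value) is at (a + b)/2.
Mean = (1 + (-20))/2 = -19/2 = -19/2

-19/2


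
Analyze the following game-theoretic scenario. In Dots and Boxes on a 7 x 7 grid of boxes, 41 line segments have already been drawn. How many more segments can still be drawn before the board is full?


Grid: 7 x 7 boxes, i.e. 8 rows and 8 columns of dots.
Horizontal edges: (rows + 1) * cols = 8 * 7 = 56
Vertical edges: rows * (cols + 1) = 7 * 8 = 56
Total edges: 56 + 56 = 112
Edges drawn: 41
Remaining: 112 - 41 = 71

71


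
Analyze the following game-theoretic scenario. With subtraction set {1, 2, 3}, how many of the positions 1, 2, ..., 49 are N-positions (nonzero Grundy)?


Subtraction set S = {1, 2, 3}, so G(n) = n mod 4.
G(n) = 0 when n is a multiple of 4.
Multiples of 4 in [1, 49]: 12
N-positions (nonzero Grundy) = 49 - 12 = 37

37


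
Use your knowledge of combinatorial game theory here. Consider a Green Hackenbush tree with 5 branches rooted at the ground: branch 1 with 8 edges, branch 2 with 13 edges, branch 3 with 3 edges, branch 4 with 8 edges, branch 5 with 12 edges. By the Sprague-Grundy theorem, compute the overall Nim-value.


The tree has 5 branches from the ground vertex.
In Green Hackenbush, the Nim-value of a simple path of length k is k.
Branch 1: length 8, Nim-value = 8
Branch 2: length 13, Nim-value = 13
Branch 3: length 3, Nim-value = 3
Branch 4: length 8, Nim-value = 8
Branch 5: length 12, Nim-value = 12
Total Nim-value = XOR of all branch values:
0 XOR 8 = 8
8 XOR 13 = 5
5 XOR 3 = 6
6 XOR 8 = 14
14 XOR 12 = 2
Nim-value of the tree = 2

2


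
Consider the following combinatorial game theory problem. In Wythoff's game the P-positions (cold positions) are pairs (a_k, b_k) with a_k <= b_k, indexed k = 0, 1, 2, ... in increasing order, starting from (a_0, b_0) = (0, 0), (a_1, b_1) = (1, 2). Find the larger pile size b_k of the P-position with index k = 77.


By Wythoff's theorem, a_k = floor(k * phi) and b_k = floor(k * phi^2) = a_k + k, where phi = (1 + sqrt(5))/2 is the golden ratio.
phi = (1 + sqrt(5))/2 = 1.618034
phi^2 = phi + 1 = 2.618034
k = 77
k * phi^2 = 77 * 2.618034 = 201.588617
b_77 = floor(k * phi^2) = 201 (check: a_77 + k = 124 + 77 = 201)

201


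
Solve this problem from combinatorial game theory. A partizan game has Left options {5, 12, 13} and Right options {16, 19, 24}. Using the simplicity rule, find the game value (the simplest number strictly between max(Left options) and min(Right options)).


Left options: {5, 12, 13}, max = 13
Right options: {16, 19, 24}, min = 16
All options are numbers and max(Left) < min(Right), so by the simplicity theorem the value is the simplest (earliest-born) number strictly between 13 and 16.
Integers 14 through 15 all lie strictly between 13 and 16.
Among integers, the simplest (lowest birthday = smallest |n|; 0 is born on day 0, +-n on day n) is 14.
No non-integer in the interval can be simpler: if x is a non-integer in the interval, then floor(x) or ceil(x) also lies in the interval (the interval contains an integer), and both are proper prefixes of x's sign expansion, i.e. born earlier. So the game value is 14.
Game value = 14

14


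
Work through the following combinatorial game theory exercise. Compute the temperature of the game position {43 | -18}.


The game is {43 | -18}, a switch {a | b} with numbers a > b.
Cooling {a | b} by t gives {a - t | b + t}, which stops being hot when a - t = b + t, i.e. at t = (a - b)/2. So the temperature of a switch is (a - b)/2.
Temperature = (Left option - Right option) / 2
= (43 - (-18)) / 2
= 61 / 2
= 61/2

61/2


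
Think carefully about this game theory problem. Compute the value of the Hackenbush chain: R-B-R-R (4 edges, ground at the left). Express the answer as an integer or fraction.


Edges (from ground): R-B-R-R
By Berlekamp's sign-expansion rule, a Blue-Red Hackenbush stalk has the value of the surreal number whose sign sequence is the edge sequence with B -> + and R -> -.
Sign sequence: -+--
Trace the sign expansion in the surreal number tree, starting from 0:
Edge 1: R (sign -) -> bounds (-inf, 0), value = -1
Edge 2: B (sign +) -> bounds (-1, 0), value = -1/2
Edge 3: R (sign -) -> bounds (-1, -1/2), value = -3/4
Edge 4: R (sign -) -> bounds (-1, -3/4), value = -7/8
Game value = -7/8

-7/8


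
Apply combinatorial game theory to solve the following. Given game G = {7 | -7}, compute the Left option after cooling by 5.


Original game: {7 | -7} (a switch {a | b} with a > b).
Cooling by t (for t below the temperature (a - b)/2 = 7) taxes each move by t: {a | b} cooled by t is {a - t | b + t}.
Cooling amount: t = 5
Cooled Left option: 7 - 5 = 2
Cooled Right option: -7 + 5 = -2
Cooled game: {2 | -2}
Left option = 2

2


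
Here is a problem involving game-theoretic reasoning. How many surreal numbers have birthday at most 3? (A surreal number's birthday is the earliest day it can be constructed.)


Day 0: {|} = 0 is born. Count = 1.
Day n: the number of surreal numbers born by day n is 2^(n+1) - 1.
By day 0: 2^1 - 1 = 1
By day 1: 2^2 - 1 = 3
By day 2: 2^3 - 1 = 7
By day 3: 2^4 - 1 = 15
By day 3: 15 surreal numbers.

15


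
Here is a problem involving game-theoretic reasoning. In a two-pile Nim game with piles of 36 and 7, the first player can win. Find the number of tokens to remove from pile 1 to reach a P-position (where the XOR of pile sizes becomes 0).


Piles: 36 and 7
Current XOR: 36 XOR 7 = 35 (non-zero, so this is an N-position).
To make the XOR zero, we need to find a move that balances the piles.
For pile 1 (size 36): target = 36 XOR 35 = 7
We reduce pile 1 from 36 to 7.
Tokens removed: 36 - 7 = 29
Verification: 7 XOR 7 = 0

29


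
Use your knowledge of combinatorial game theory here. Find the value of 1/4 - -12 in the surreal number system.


x = 1/4, y = -12
Converting to common denominator: 4
x = 1/4, y = -48/4
x - y = 1/4 - -12 = 49/4

49/4


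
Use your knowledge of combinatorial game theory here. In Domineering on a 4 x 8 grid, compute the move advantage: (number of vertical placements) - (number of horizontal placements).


Board is 4 x 8 (rows x cols).
Left (vertical) placements: (rows-1) * cols = 3 * 8 = 24
Right (horizontal) placements: rows * (cols-1) = 4 * 7 = 28
Advantage = Left - Right = 24 - 28 = -4

-4


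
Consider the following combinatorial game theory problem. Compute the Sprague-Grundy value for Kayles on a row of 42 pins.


Kayles: a move removes 1 or 2 adjacent pins from a contiguous row.
Removing pins from a row of k leaves two independent rows (a, b) with a + b = k - 1 (one pin) or a + b = k - 2 (two pins); an end removal gives a = 0.
By Sprague-Grundy, G(k) = mex{ G(a) XOR G(b) } over all these splits. G(0) = 0.
G(1): splits (0,0):0^0=0 -> mex({0}) = 1
G(2): splits (0,1):0^1=1 (0,0):0^0=0 -> mex({0, 1}) = 2
G(3): splits (0,2):0^2=2 (1,1):1^1=0 (0,1):0^1=1 -> mex({0, 1, 2}) = 3
G(4): splits (0,3):0^3=3 (1,2):1^2=3 (0,2):0^2=2 (1,1):1^1=0 -> mex({0, 2, 3}) = 1
G(5): splits (0,4):0^1=1 (1,3):1^3=2 (2,2):2^2=0 (0,3):0^3=3 (1,2):1^2=3 -> mex({0, 1, 2, 3}) = 4
G(6) = mex({0, 1, 2, 4}) = 3
G(7) = mex({0, 1, 3, 4, 5}) = 2
G(8) = mex({0, 2, 3, 5, 6}) = 1
G(9) = mex({0, 1, 2, 3, 6, 7}) = 4
G(10) = mex({0, 1, 3, 4, 5, 7}) = 2
G(11) = mex({0, 1, 2, 3, 4, 5}) = 6
G(12) = mex({0, 1, 2, 3, 5, 6, 7}) = 4
G(13) = mex({0, 2, 3, 4, 6, 7}) = 1
G(14) = mex({0, 1, 4, 5, 6, 7}) = 2
G(15) = mex({0, 1, 2, 3, 4, 5, 6}) = 7
G(16) = mex({0, 2, 3, 5, 6, 7}) = 1
G(17) = mex({0, 1, 2, 3, 5, 6, 7}) = 4
G(18) = mex({0, 1, 2, 4, 5, 6}) = 3
G(19) = mex({0, 1, 3, 4, 5, 7}) = 2
G(20) = mex({0, 2, 3, 4, 5, 6, 7}) = 1
G(21) = mex({0, 1, 2, 3, 5, 6, 7}) = 4
G(22) = mex({0, 1, 2, 3, 4, 5, 7}) = 6
G(23) = mex({0, 1, 2, 3, 4, 5, 6}) = 7
G(24) = mex({0, 1, 2, 3, 5, 6, 7}) = 4
G(25) = mex({0, 2, 3, 4, 6, 7}) = 1
G(26) = mex({0, 1, 3, 4, 5, 6, 7}) = 2
G(27) = mex({0, 1, 2, 3, 4, 5, 6, 7}) = 8
G(28) = mex({0, 1, 2, 3, 4, 6, 7, 8}) = 5
G(29) = mex({0, 1, 2, 3, 5, 6, 7, 8, 9}) = 4
G(30) = mex({0, 1, 2, 3, 4, 5, 6, 9, 10}) = 7
G(31) = mex({0, 1, 3, 4, 5, 7, 10, 11}) = 2
G(32) = mex({0, 2, 3, 4, 5, 6, 7, 9, 11}) = 1
G(33) = mex({0, 1, 2, 3, 4, 5, 6, 7, 9, 12}) = 8
G(34) = mex({0, 1, 2, 3, 4, 5, 7, 8, 11, 12}) = 6
G(35) = mex({0, 1, 2, 3, 4, 5, 6, 8, 9, 10, 11}) = 7
G(36) = mex({0, 1, 2, 3, 5, 6, 7, 9, 10}) = 4
G(37) = mex({0, 2, 3, 4, 6, 7, 9, 10, 11, 12}) = 1
G(38) = mex({0, 1, 3, 4, 5, 6, 7, 9, 10, 11, 12}) = 2
G(39) = mex({0, 1, 2, 4, 5, 6, 7, 9, 10, 12, 14}) = 3
G(40) = mex({0, 2, 3, 4, 6, 7, 11, 12, 14}) = 1
G(41) = mex({0, 1, 2, 3, 5, 6, 7, 9, 10, 11, 12}) = 4
G(42) = mex({0, 1, 2, 3, 4, 5, 6, 9, 10}) = 7
Therefore G(42) = 7.

7


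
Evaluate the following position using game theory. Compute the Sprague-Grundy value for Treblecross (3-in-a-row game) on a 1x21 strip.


Treblecross: place X on empty cells; 3-in-a-row wins.
Playing within two cells of an existing X lets the opponent win at once, so sensible play treats the cells i-2..i+2 around each X as dead. The player left with no safe cell loses, so this is a normal-play take-away game on strips of safe cells.
Placing X at cell i (0-indexed) of a strip of k safe cells leaves independent strips of sizes max(0, i-2) and max(0, k-i-3). Hence G(k) = mex{ G(max(0,i-2)) XOR G(max(0,k-i-3)) : 0 <= i < k }, with G(0) = 0.
G(1): splits (0,0):0^0=0 -> mex({0}) = 1
G(2): splits (0,0):0^0=0 -> mex({0}) = 1
G(3): splits (0,0):0^0=0 -> mex({0}) = 1
G(4): splits (0,1):0^1=1 (0,0):0^0=0 -> mex({0, 1}) = 2
G(5): splits (0,2):0^1=1 (0,1):0^1=1 (0,0):0^0=0 -> mex({0, 1}) = 2
G(6) = mex({1}) = 0
G(7) = mex({0, 1, 2}) = 3
G(8) = mex({0, 1, 2}) = 3
G(9) = mex({0, 2}) = 1
G(10) = mex({0, 2, 3}) = 1
G(11) = mex({0, 3}) = 1
G(12) = mex({1, 3}) = 0
G(13) = mex({0, 1, 2, 3}) = 4
G(14) = mex({0, 1, 2}) = 3
G(15) = mex({0, 1, 2}) = 3
G(16) = mex({0, 1, 2, 4}) = 3
G(17) = mex({0, 1, 3, 4}) = 2
G(18) = mex({0, 1, 3, 4}) = 2
G(19) = mex({0, 1, 3, 5}) = 2
G(20) = mex({0, 1, 2, 3, 5}) = 4
G(21) = mex({0, 1, 2, 3, 5}) = 4
Therefore G(21) = 4.

4


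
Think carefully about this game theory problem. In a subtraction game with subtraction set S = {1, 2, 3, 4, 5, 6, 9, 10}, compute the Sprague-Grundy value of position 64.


The subtraction set is S = {1, 2, 3, 4, 5, 6, 9, 10}.
G(k) = mex{ G(k - s) : s in S, s <= k }. We compute iteratively: G(0) = 0.
G(1) = mex({0}) = 1
G(2) = mex({0, 1}) = 2
G(3) = mex({0, 1, 2}) = 3
G(4) = mex({0, 1, 2, 3}) = 4
G(5) = mex({0, 1, 2, 3, 4}) = 5
G(6) = mex({0, 1, 2, 3, 4, 5}) = 6
G(7) = mex({1, 2, 3, 4, 5, 6}) = 0
G(8) = mex({0, 2, 3, 4, 5, 6}) = 1
G(9) = mex({0, 1, 3, 4, 5, 6}) = 2
G(10) = mex({0, 1, 2, 4, 5, 6}) = 3
G(11) = mex({0, 1, 2, 3, 5, 6}) = 4
G(12) = mex({0, 1, 2, 3, 4, 6}) = 5
G(13) = mex({0, 1, 2, 3, 4, 5}) = 6
G(14) = mex({1, 2, 3, 4, 5, 6}) = 0
G(15) = mex({0, 2, 3, 4, 5, 6}) = 1
G(16) = mex({0, 1, 3, 4, 5, 6}) = 2
Observe that G(7)..G(16) = 0, 1, 2, 3, 4, 5, 6, 0, 1, 2 repeats G(0)..G(9) = 0, 1, 2, 3, 4, 5, 6, 0, 1, 2.
For k >= max(S) = 10, G(k) is determined by the previous 10 values G(k-10)..G(k-1); a window of 10 consecutive values has recurred shifted by 7, so by induction G(k + 7) = G(k) for all k >= 0: the sequence is periodic from the start with period 7.
One period: G(0..6) = 0, 1, 2, 3, 4, 5, 6.
64 mod 7 = 1, so G(64) = G(1) = 1.

1


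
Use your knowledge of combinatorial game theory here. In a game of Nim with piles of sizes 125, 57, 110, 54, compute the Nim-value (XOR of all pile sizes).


We need the XOR (exclusive or) of all pile sizes.
After XOR-ing pile 1 (size 125): 0 XOR 125 = 125
After XOR-ing pile 2 (size 57): 125 XOR 57 = 68
After XOR-ing pile 3 (size 110): 68 XOR 110 = 42
After XOR-ing pile 4 (size 54): 42 XOR 54 = 28
The Nim-value of this position is 28.

28


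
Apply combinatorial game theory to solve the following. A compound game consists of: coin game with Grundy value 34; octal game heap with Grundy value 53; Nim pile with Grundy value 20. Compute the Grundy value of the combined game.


By the Sprague-Grundy theorem, the Grundy value of a sum of games is the XOR of individual Grundy values.
coin game: Grundy value = 34. Running XOR: 0 XOR 34 = 34
octal game heap: Grundy value = 53. Running XOR: 34 XOR 53 = 23
Nim pile: Grundy value = 20. Running XOR: 23 XOR 20 = 3
The combined Grundy value is 3.

3


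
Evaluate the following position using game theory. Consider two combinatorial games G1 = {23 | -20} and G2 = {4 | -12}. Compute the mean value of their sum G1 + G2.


G1 = {23 | -20}, G2 = {4 | -12}
Each is a switch {a | b} with numbers a > b; its mean value is (a + b)/2, and mean value is additive over game sums: m(G1 + G2) = m(G1) + m(G2).
Mean of G1 = (23 + (-20))/2 = 3/2 = 3/2
Mean of G2 = (4 + (-12))/2 = -8/2 = -4
Mean of G1 + G2 = 3/2 + -4 = -5/2

-5/2


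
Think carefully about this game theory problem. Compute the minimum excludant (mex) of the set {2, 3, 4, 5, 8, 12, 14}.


Set = {2, 3, 4, 5, 8, 12, 14}
0 is NOT in the set. This is the mex.
mex = 0

0


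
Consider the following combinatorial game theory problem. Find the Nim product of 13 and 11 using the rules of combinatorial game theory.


Nim multiplication is bilinear over XOR: (u XOR v) * w = (u*w) XOR (v*w).
So we split each operand into its bit components and XOR the pairwise Nim products.
13 = 1 + 4 + 8 (as XOR of powers of 2).
11 = 1 + 2 + 8 (as XOR of powers of 2).
Using the standard Nim-product table on single bits:
  2*2 = 3,   2*4 = 8,   2*8 = 12,
  4*4 = 6,   4*8 = 11,  8*8 = 13,
and  1*x = x (identity), k*l = l*k (commutative).
Pairwise Nim products:
  1 * 1 = 1
  1 * 2 = 2
  1 * 8 = 8
  4 * 1 = 4
  4 * 2 = 8
  4 * 8 = 11
  8 * 1 = 8
  8 * 2 = 12
  8 * 8 = 13
XOR them: 1 XOR 2 XOR 8 XOR 4 XOR 8 XOR 11 XOR 8 XOR 12 XOR 13 = 5.
Result: 13 * 11 = 5 (in Nim).

5


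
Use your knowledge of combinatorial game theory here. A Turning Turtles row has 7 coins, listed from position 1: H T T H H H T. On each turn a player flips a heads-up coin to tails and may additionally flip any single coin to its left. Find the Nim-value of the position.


Coins: H T T H H H T
Key fact: a single head at position k behaves exactly like a Nim heap of size k (turning it to T and optionally flipping a coin at j < k corresponds to moving the heap from k to j, or to 0), and heads combine as a disjunctive sum (two heads at the same place would cancel, matching j XOR j = 0). So the Nim-value is the XOR of the 1-indexed positions of the heads.
Face-up positions (1-indexed): [1, 4, 5, 6]
XOR 0 with 1: 0 XOR 1 = 1
XOR 1 with 4: 1 XOR 4 = 5
XOR 5 with 5: 5 XOR 5 = 0
XOR 0 with 6: 0 XOR 6 = 6
Nim-value = 6

6


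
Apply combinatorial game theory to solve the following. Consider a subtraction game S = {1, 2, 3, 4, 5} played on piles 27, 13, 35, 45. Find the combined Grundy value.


Subtraction set: {1, 2, 3, 4, 5}
For this subtraction set, G(n) = n mod 6 (period = max + 1 = 6).
Pile 1 (size 27): G(27) = 27 mod 6 = 3
Pile 2 (size 13): G(13) = 13 mod 6 = 1
Pile 3 (size 35): G(35) = 35 mod 6 = 5
Pile 4 (size 45): G(45) = 45 mod 6 = 3
Total Grundy value = XOR of all: 3 XOR 1 XOR 5 XOR 3 = 4

4


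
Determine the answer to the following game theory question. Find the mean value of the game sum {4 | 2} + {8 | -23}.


G1 = {4 | 2}, G2 = {8 | -23}
Each is a switch {a | b} with numbers a > b; its mean value is (a + b)/2, and mean value is additive over game sums: m(G1 + G2) = m(G1) + m(G2).
Mean of G1 = (4 + (2))/2 = 6/2 = 3
Mean of G2 = (8 + (-23))/2 = -15/2 = -15/2
Mean of G1 + G2 = 3 + -15/2 = -9/2

-9/2


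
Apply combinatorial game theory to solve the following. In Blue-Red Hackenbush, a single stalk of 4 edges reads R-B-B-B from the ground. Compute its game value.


Edges (from ground): R-B-B-B
By Berlekamp's sign-expansion rule, a Blue-Red Hackenbush stalk has the value of the surreal number whose sign sequence is the edge sequence with B -> + and R -> -.
Sign sequence: -+++
Trace the sign expansion in the surreal number tree, starting from 0:
Edge 1: R (sign -) -> bounds (-inf, 0), value = -1
Edge 2: B (sign +) -> bounds (-1, 0), value = -1/2
Edge 3: B (sign +) -> bounds (-1/2, 0), value = -1/4
Edge 4: B (sign +) -> bounds (-1/4, 0), value = -1/8
Game value = -1/8

-1/8
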